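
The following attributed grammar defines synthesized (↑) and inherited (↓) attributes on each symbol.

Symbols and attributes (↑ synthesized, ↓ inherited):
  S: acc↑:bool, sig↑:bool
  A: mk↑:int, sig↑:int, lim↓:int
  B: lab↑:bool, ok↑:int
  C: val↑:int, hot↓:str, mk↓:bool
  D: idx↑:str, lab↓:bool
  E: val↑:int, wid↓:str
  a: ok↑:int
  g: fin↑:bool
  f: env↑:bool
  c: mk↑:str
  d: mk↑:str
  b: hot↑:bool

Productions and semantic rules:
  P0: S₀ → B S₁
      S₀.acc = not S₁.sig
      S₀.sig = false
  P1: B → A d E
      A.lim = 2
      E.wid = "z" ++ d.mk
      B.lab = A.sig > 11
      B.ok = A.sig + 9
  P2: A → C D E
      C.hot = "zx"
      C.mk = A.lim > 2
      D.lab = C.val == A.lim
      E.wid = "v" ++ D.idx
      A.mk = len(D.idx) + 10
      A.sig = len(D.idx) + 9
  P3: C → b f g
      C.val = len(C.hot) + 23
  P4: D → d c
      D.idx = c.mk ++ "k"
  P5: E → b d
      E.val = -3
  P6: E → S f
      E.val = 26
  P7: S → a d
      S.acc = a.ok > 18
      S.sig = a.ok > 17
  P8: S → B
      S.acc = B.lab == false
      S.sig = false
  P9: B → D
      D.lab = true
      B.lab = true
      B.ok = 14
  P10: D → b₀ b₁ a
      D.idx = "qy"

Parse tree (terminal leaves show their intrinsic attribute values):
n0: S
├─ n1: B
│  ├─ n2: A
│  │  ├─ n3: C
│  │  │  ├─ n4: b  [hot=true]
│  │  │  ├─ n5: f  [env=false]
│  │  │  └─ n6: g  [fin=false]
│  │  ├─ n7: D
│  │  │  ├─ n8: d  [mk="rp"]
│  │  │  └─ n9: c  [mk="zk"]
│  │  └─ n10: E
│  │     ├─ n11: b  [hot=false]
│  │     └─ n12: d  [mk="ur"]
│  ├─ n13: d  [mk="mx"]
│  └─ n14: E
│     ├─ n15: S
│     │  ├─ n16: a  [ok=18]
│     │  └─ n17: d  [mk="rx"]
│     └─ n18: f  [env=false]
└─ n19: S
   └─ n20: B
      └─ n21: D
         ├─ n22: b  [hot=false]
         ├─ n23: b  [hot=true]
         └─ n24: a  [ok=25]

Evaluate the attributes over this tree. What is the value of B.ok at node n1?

21

1. n2.lim = 2  [2]
2. n3.hot = "zx"  ["zx"]
3. n3.mk = false  [A.lim > 2]
4. n4.hot = true  [terminal]
5. n5.env = false  [terminal]
6. n6.fin = false  [terminal]
7. n3.val = 25  [len(C.hot) + 23]
8. n7.lab = false  [C.val == A.lim]
9. n8.mk = "rp"  [terminal]
10. n9.mk = "zk"  [terminal]
11. n7.idx = "zkk"  [c.mk ++ "k"]
12. n10.wid = "vzkk"  ["v" ++ D.idx]
13. n11.hot = false  [terminal]
14. n12.mk = "ur"  [terminal]
15. n10.val = -3  [-3]
16. n2.mk = 13  [len(D.idx) + 10]
17. n2.sig = 12  [len(D.idx) + 9]
18. n13.mk = "mx"  [terminal]
19. n14.wid = "zmx"  ["z" ++ d.mk]
20. n16.ok = 18  [terminal]
21. n17.mk = "rx"  [terminal]
22. n15.acc = false  [a.ok > 18]
23. n15.sig = true  [a.ok > 17]
24. n18.env = false  [terminal]
25. n14.val = 26  [26]
26. n1.lab = true  [A.sig > 11]
27. n1.ok = 21  [A.sig + 9]
28. n21.lab = true  [true]
29. n22.hot = false  [terminal]
30. n23.hot = true  [terminal]
31. n24.ok = 25  [terminal]
32. n21.idx = "qy"  ["qy"]
33. n20.lab = true  [true]
34. n20.ok = 14  [14]
35. n19.acc = false  [B.lab == false]
36. n19.sig = false  [false]
37. n0.acc = true  [not S₁.sig]
38. n0.sig = false  [false]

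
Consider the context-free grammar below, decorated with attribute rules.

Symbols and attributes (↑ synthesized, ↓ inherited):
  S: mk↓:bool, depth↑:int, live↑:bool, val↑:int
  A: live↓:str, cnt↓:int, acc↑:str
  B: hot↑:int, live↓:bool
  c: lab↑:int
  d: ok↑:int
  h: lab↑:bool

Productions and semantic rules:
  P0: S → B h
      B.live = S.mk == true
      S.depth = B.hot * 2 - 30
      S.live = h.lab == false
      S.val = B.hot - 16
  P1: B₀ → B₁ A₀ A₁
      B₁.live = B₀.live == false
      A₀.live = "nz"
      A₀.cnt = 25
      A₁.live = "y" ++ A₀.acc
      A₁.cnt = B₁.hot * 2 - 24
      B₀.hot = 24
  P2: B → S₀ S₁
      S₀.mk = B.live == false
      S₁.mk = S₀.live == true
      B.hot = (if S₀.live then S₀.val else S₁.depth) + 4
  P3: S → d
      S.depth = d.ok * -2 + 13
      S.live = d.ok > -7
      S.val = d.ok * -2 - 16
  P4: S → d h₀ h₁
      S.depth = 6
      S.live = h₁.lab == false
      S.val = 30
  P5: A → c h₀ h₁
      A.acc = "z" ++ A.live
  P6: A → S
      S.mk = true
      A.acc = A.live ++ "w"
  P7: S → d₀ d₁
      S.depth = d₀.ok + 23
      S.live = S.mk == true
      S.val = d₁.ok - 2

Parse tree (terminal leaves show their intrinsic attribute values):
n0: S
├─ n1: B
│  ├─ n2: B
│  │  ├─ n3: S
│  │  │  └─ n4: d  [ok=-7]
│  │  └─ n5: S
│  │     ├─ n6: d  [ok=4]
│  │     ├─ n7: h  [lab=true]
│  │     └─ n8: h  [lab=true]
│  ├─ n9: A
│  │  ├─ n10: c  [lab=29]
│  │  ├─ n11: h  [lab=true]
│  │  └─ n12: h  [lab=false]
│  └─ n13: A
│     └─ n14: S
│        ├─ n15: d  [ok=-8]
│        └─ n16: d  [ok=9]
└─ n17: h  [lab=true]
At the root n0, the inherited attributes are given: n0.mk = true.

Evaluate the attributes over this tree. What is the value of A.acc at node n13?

"yznzw"

1. n0.mk = true  [given at root]
2. n1.live = true  [S.mk == true]
3. n2.live = false  [B₀.live == false]
4. n3.mk = true  [B.live == false]
5. n4.ok = -7  [terminal]
6. n3.depth = 27  [d.ok * -2 + 13]
7. n3.live = false  [d.ok > -7]
8. n3.val = -2  [d.ok * -2 - 16]
9. n5.mk = false  [S₀.live == true]
10. n6.ok = 4  [terminal]
11. n7.lab = true  [terminal]
12. n8.lab = true  [terminal]
13. n5.depth = 6  [6]
14. n5.live = false  [h₁.lab == false]
15. n5.val = 30  [30]
16. n2.hot = 10  [(if S₀.live then S₀.val else S₁.depth) + 4]
17. n9.live = "nz"  ["nz"]
18. n9.cnt = 25  [25]
19. n10.lab = 29  [terminal]
20. n11.lab = true  [terminal]
21. n12.lab = false  [terminal]
22. n9.acc = "znz"  ["z" ++ A.live]
23. n13.live = "yznz"  ["y" ++ A₀.acc]
24. n13.cnt = -4  [B₁.hot * 2 - 24]
25. n14.mk = true  [true]
26. n15.ok = -8  [terminal]
27. n16.ok = 9  [terminal]
28. n14.depth = 15  [d₀.ok + 23]
29. n14.live = true  [S.mk == true]
30. n14.val = 7  [d₁.ok - 2]
31. n13.acc = "yznzw"  [A.live ++ "w"]
32. n1.hot = 24  [24]
33. n17.lab = true  [terminal]
34. n0.depth = 18  [B.hot * 2 - 30]
35. n0.live = false  [h.lab == false]
36. n0.val = 8  [B.hot - 16]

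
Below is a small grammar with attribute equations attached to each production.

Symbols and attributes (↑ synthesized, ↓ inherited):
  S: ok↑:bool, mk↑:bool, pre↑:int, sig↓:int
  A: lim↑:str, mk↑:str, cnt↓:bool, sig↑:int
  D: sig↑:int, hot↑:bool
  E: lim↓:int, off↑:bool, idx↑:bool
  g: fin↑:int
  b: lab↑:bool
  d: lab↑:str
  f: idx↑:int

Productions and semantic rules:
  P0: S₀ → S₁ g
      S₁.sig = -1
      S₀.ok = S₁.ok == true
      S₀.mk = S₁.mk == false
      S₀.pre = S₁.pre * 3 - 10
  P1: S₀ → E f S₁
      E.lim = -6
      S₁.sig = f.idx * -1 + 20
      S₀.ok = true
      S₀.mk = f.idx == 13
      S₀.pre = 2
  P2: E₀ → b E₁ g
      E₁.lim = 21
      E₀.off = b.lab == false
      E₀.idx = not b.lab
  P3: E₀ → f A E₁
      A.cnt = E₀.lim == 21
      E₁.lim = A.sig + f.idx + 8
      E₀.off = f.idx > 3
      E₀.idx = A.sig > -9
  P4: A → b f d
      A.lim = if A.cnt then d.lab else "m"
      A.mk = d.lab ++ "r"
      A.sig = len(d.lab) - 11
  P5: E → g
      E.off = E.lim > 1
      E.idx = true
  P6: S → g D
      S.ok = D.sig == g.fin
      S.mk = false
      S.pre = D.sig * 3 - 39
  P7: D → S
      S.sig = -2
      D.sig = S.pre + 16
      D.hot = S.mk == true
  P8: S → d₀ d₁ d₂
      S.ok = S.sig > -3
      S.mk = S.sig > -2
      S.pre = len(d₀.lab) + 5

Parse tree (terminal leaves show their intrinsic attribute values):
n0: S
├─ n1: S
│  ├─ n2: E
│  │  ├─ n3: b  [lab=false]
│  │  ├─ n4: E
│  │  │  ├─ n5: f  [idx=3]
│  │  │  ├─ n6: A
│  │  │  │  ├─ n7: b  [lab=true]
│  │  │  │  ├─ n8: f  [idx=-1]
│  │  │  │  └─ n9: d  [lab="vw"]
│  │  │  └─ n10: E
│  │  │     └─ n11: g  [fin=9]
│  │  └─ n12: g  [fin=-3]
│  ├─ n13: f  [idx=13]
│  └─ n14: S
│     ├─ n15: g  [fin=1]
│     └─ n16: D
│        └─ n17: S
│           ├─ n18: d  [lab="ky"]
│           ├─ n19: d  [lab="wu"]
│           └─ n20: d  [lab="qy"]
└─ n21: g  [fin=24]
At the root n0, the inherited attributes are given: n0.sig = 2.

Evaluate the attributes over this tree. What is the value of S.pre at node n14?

30

1. n0.sig = 2  [given at root]
2. n1.sig = -1  [-1]
3. n2.lim = -6  [-6]
4. n3.lab = false  [terminal]
5. n4.lim = 21  [21]
6. n5.idx = 3  [terminal]
7. n6.cnt = true  [E₀.lim == 21]
8. n7.lab = true  [terminal]
9. n8.idx = -1  [terminal]
10. n9.lab = "vw"  [terminal]
11. n6.lim = "vw"  [if A.cnt then d.lab else "m"]
12. n6.mk = "vwr"  [d.lab ++ "r"]
13. n6.sig = -9  [len(d.lab) - 11]
14. n10.lim = 2  [A.sig + f.idx + 8]
15. n11.fin = 9  [terminal]
16. n10.off = true  [E.lim > 1]
17. n10.idx = true  [true]
18. n4.off = false  [f.idx > 3]
19. n4.idx = false  [A.sig > -9]
20. n12.fin = -3  [terminal]
21. n2.off = true  [b.lab == false]
22. n2.idx = true  [not b.lab]
23. n13.idx = 13  [terminal]
24. n14.sig = 7  [f.idx * -1 + 20]
25. n15.fin = 1  [terminal]
26. n17.sig = -2  [-2]
27. n18.lab = "ky"  [terminal]
28. n19.lab = "wu"  [terminal]
29. n20.lab = "qy"  [terminal]
30. n17.ok = true  [S.sig > -3]
31. n17.mk = false  [S.sig > -2]
32. n17.pre = 7  [len(d₀.lab) + 5]
33. n16.sig = 23  [S.pre + 16]
34. n16.hot = false  [S.mk == true]
35. n14.ok = false  [D.sig == g.fin]
36. n14.mk = false  [false]
37. n14.pre = 30  [D.sig * 3 - 39]
38. n1.ok = true  [true]
39. n1.mk = true  [f.idx == 13]
40. n1.pre = 2  [2]
41. n21.fin = 24  [terminal]
42. n0.ok = true  [S₁.ok == true]
43. n0.mk = false  [S₁.mk == false]
44. n0.pre = -4  [S₁.pre * 3 - 10]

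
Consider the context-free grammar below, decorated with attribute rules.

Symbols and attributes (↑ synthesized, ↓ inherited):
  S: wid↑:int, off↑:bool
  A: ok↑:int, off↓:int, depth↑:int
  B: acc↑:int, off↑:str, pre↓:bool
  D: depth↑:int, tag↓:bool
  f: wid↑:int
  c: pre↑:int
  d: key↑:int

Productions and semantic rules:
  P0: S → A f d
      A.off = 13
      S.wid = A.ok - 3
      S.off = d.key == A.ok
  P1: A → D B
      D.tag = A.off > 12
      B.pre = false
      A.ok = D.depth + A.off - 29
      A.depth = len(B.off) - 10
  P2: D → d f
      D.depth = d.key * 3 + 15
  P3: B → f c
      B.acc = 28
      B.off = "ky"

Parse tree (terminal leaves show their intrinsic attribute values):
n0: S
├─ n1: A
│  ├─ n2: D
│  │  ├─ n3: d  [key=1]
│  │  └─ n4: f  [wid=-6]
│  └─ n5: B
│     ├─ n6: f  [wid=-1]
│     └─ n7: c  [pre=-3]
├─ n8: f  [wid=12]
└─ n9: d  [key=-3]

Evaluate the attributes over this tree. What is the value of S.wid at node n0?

-1

1. n1.off = 13  [13]
2. n2.tag = true  [A.off > 12]
3. n3.key = 1  [terminal]
4. n4.wid = -6  [terminal]
5. n2.depth = 18  [d.key * 3 + 15]
6. n5.pre = false  [false]
7. n6.wid = -1  [terminal]
8. n7.pre = -3  [terminal]
9. n5.acc = 28  [28]
10. n5.off = "ky"  ["ky"]
11. n1.ok = 2  [D.depth + A.off - 29]
12. n1.depth = -8  [len(B.off) - 10]
13. n8.wid = 12  [terminal]
14. n9.key = -3  [terminal]
15. n0.wid = -1  [A.ok - 3]
16. n0.off = false  [d.key == A.ok]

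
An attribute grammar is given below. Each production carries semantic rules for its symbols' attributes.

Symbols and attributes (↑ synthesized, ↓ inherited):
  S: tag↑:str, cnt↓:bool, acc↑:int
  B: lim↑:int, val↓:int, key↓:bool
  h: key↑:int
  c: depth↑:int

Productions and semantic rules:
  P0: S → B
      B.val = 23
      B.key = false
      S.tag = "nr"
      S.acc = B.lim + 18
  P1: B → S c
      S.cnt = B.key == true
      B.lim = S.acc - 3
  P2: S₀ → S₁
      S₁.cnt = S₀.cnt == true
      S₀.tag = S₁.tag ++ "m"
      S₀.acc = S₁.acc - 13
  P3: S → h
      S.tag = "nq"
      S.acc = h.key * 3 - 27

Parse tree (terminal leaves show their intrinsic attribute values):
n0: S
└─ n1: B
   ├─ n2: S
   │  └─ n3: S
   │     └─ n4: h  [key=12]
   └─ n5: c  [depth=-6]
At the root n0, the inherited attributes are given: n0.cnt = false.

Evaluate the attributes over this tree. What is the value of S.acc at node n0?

1. n0.cnt = false  [given at root]
2. n1.val = 23  [23]
3. n1.key = false  [false]
4. n2.cnt = false  [B.key == true]
5. n3.cnt = false  [S₀.cnt == true]
6. n4.key = 12  [terminal]
7. n3.tag = "nq"  ["nq"]
8. n3.acc = 9  [h.key * 3 - 27]
9. n2.tag = "nqm"  [S₁.tag ++ "m"]
10. n2.acc = -4  [S₁.acc - 13]
11. n5.depth = -6  [terminal]
12. n1.lim = -7  [S.acc - 3]
13. n0.tag = "nr"  ["nr"]
14. n0.acc = 11  [B.lim + 18]

11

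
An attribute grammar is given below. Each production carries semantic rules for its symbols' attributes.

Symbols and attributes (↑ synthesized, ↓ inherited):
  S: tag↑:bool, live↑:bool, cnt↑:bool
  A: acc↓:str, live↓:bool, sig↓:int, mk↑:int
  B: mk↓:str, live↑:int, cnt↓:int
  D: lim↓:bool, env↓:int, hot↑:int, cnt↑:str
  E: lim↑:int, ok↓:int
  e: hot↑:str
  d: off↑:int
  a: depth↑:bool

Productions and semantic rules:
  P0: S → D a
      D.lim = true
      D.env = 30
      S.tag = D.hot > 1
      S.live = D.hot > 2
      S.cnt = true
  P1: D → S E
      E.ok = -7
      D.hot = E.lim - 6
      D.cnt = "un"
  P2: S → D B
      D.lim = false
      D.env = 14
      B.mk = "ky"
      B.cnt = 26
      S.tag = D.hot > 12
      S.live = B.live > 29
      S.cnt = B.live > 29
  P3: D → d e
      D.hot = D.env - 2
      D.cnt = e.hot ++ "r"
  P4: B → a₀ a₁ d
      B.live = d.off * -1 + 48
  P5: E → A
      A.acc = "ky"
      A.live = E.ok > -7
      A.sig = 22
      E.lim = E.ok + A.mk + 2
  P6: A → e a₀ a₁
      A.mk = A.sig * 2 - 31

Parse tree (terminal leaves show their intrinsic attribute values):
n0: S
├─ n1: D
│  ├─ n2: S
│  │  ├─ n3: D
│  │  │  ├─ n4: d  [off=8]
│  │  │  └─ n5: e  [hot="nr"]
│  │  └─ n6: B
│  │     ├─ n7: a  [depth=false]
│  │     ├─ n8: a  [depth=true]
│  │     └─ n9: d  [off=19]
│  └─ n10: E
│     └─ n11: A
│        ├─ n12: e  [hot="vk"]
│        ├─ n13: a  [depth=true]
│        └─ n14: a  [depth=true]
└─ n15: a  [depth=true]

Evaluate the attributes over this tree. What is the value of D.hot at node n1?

2

1. n1.lim = true  [true]
2. n1.env = 30  [30]
3. n3.lim = false  [false]
4. n3.env = 14  [14]
5. n4.off = 8  [terminal]
6. n5.hot = "nr"  [terminal]
7. n3.hot = 12  [D.env - 2]
8. n3.cnt = "nrr"  [e.hot ++ "r"]
9. n6.mk = "ky"  ["ky"]
10. n6.cnt = 26  [26]
11. n7.depth = false  [terminal]
12. n8.depth = true  [terminal]
13. n9.off = 19  [terminal]
14. n6.live = 29  [d.off * -1 + 48]
15. n2.tag = false  [D.hot > 12]
16. n2.live = false  [B.live > 29]
17. n2.cnt = false  [B.live > 29]
18. n10.ok = -7  [-7]
19. n11.acc = "ky"  ["ky"]
20. n11.live = false  [E.ok > -7]
21. n11.sig = 22  [22]
22. n12.hot = "vk"  [terminal]
23. n13.depth = true  [terminal]
24. n14.depth = true  [terminal]
25. n11.mk = 13  [A.sig * 2 - 31]
26. n10.lim = 8  [E.ok + A.mk + 2]
27. n1.hot = 2  [E.lim - 6]
28. n1.cnt = "un"  ["un"]
29. n15.depth = true  [terminal]
30. n0.tag = true  [D.hot > 1]
31. n0.live = false  [D.hot > 2]
32. n0.cnt = true  [true]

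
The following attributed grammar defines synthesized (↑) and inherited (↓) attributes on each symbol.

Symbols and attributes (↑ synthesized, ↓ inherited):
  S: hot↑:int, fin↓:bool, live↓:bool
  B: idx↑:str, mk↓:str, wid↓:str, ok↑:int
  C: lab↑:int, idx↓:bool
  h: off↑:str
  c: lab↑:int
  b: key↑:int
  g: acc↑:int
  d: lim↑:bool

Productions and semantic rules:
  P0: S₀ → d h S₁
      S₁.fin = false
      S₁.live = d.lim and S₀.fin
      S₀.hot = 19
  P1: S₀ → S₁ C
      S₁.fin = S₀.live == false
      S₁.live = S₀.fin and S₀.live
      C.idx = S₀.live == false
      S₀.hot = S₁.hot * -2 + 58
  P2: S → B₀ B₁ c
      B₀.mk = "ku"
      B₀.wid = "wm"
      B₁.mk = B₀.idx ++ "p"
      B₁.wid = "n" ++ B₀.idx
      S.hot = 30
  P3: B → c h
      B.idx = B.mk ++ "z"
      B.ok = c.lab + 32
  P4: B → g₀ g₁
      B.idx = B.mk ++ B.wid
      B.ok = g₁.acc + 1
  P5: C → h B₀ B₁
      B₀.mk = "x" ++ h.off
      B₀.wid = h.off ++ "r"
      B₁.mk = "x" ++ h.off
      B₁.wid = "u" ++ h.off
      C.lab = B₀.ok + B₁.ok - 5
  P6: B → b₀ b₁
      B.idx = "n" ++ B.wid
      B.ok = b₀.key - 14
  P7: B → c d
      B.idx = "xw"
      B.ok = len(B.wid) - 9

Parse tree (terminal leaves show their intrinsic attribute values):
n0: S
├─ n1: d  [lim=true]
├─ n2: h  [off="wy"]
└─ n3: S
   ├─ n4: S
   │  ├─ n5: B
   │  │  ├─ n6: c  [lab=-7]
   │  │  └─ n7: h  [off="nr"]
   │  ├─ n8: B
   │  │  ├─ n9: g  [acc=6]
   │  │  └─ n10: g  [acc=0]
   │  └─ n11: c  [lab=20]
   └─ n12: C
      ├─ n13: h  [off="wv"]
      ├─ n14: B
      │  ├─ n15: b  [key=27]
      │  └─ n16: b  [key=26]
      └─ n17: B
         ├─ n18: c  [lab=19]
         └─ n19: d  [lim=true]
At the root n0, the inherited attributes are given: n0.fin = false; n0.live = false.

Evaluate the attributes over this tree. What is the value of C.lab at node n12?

1. n0.fin = false  [given at root]
2. n0.live = false  [given at root]
3. n1.lim = true  [terminal]
4. n2.off = "wy"  [terminal]
5. n3.fin = false  [false]
6. n3.live = false  [d.lim and S₀.fin]
7. n4.fin = true  [S₀.live == false]
8. n4.live = false  [S₀.fin and S₀.live]
9. n5.mk = "ku"  ["ku"]
10. n5.wid = "wm"  ["wm"]
11. n6.lab = -7  [terminal]
12. n7.off = "nr"  [terminal]
13. n5.idx = "kuz"  [B.mk ++ "z"]
14. n5.ok = 25  [c.lab + 32]
15. n8.mk = "kuzp"  [B₀.idx ++ "p"]
16. n8.wid = "nkuz"  ["n" ++ B₀.idx]
17. n9.acc = 6  [terminal]
18. n10.acc = 0  [terminal]
19. n8.idx = "kuzpnkuz"  [B.mk ++ B.wid]
20. n8.ok = 1  [g₁.acc + 1]
21. n11.lab = 20  [terminal]
22. n4.hot = 30  [30]
23. n12.idx = true  [S₀.live == false]
24. n13.off = "wv"  [terminal]
25. n14.mk = "xwv"  ["x" ++ h.off]
26. n14.wid = "wvr"  [h.off ++ "r"]
27. n15.key = 27  [terminal]
28. n16.key = 26  [terminal]
29. n14.idx = "nwvr"  ["n" ++ B.wid]
30. n14.ok = 13  [b₀.key - 14]
31. n17.mk = "xwv"  ["x" ++ h.off]
32. n17.wid = "uwv"  ["u" ++ h.off]
33. n18.lab = 19  [terminal]
34. n19.lim = true  [terminal]
35. n17.idx = "xw"  ["xw"]
36. n17.ok = -6  [len(B.wid) - 9]
37. n12.lab = 2  [B₀.ok + B₁.ok - 5]
38. n3.hot = -2  [S₁.hot * -2 + 58]
39. n0.hot = 19  [19]

2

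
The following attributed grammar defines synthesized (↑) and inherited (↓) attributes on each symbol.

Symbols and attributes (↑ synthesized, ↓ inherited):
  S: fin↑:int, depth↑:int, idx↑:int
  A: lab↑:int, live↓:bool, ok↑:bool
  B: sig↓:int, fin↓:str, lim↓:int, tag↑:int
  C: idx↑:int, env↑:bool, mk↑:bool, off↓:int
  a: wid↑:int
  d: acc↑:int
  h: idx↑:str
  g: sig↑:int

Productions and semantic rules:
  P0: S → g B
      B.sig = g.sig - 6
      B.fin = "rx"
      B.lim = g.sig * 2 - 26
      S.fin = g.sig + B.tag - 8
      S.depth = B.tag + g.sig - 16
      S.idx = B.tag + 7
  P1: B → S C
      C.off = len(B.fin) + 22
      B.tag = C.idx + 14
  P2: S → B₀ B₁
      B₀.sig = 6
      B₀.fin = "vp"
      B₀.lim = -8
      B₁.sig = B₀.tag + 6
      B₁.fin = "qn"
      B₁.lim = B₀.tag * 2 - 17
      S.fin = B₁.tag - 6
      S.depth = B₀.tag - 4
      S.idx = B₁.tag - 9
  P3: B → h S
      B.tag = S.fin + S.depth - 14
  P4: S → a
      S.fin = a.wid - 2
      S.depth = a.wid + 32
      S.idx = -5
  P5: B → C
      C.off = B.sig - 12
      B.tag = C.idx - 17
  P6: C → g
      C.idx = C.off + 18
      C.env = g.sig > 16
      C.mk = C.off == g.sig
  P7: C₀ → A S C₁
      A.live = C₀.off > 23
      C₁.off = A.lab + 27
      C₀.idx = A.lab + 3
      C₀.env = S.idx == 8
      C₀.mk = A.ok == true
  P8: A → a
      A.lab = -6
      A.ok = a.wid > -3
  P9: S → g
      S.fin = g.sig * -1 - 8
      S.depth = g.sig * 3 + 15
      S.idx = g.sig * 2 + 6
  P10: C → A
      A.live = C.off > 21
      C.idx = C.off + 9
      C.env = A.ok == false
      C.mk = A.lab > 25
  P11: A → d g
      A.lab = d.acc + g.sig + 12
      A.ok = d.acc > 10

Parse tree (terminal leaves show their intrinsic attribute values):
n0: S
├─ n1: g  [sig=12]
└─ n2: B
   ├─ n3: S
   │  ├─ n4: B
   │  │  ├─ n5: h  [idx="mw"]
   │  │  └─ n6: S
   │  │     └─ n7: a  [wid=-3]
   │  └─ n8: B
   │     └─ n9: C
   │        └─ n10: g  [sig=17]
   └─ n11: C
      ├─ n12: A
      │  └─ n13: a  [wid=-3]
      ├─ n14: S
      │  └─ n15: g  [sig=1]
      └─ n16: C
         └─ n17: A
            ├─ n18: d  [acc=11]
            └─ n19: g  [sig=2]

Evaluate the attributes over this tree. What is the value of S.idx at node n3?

1. n1.sig = 12  [terminal]
2. n2.sig = 6  [g.sig - 6]
3. n2.fin = "rx"  ["rx"]
4. n2.lim = -2  [g.sig * 2 - 26]
5. n4.sig = 6  [6]
6. n4.fin = "vp"  ["vp"]
7. n4.lim = -8  [-8]
8. n5.idx = "mw"  [terminal]
9. n7.wid = -3  [terminal]
10. n6.fin = -5  [a.wid - 2]
11. n6.depth = 29  [a.wid + 32]
12. n6.idx = -5  [-5]
13. n4.tag = 10  [S.fin + S.depth - 14]
14. n8.sig = 16  [B₀.tag + 6]
15. n8.fin = "qn"  ["qn"]
16. n8.lim = 3  [B₀.tag * 2 - 17]
17. n9.off = 4  [B.sig - 12]
18. n10.sig = 17  [terminal]
19. n9.idx = 22  [C.off + 18]
20. n9.env = true  [g.sig > 16]
21. n9.mk = false  [C.off == g.sig]
22. n8.tag = 5  [C.idx - 17]
23. n3.fin = -1  [B₁.tag - 6]
24. n3.depth = 6  [B₀.tag - 4]
25. n3.idx = -4  [B₁.tag - 9]
26. n11.off = 24  [len(B.fin) + 22]
27. n12.live = true  [C₀.off > 23]
28. n13.wid = -3  [terminal]
29. n12.lab = -6  [-6]
30. n12.ok = false  [a.wid > -3]
31. n15.sig = 1  [terminal]
32. n14.fin = -9  [g.sig * -1 - 8]
33. n14.depth = 18  [g.sig * 3 + 15]
34. n14.idx = 8  [g.sig * 2 + 6]
35. n16.off = 21  [A.lab + 27]
36. n17.live = false  [C.off > 21]
37. n18.acc = 11  [terminal]
38. n19.sig = 2  [terminal]
39. n17.lab = 25  [d.acc + g.sig + 12]
40. n17.ok = true  [d.acc > 10]
41. n16.idx = 30  [C.off + 9]
42. n16.env = false  [A.ok == false]
43. n16.mk = false  [A.lab > 25]
44. n11.idx = -3  [A.lab + 3]
45. n11.env = true  [S.idx == 8]
46. n11.mk = false  [A.ok == true]
47. n2.tag = 11  [C.idx + 14]
48. n0.fin = 15  [g.sig + B.tag - 8]
49. n0.depth = 7  [B.tag + g.sig - 16]
50. n0.idx = 18  [B.tag + 7]

-4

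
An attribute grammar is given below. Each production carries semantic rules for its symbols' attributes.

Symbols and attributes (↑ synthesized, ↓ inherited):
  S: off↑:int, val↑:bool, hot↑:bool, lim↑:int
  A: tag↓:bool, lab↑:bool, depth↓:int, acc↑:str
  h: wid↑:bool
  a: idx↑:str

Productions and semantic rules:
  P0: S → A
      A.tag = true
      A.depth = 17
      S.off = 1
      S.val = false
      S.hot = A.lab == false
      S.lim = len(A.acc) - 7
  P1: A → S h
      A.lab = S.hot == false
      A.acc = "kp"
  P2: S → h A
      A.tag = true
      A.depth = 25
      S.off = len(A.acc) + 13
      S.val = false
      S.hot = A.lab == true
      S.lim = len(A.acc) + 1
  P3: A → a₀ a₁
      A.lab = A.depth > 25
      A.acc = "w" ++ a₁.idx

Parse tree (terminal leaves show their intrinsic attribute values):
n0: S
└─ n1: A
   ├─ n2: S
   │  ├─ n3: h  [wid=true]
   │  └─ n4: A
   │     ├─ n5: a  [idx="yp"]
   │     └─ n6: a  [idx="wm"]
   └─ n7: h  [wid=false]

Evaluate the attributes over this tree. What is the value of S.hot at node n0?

false

1. n1.tag = true  [true]
2. n1.depth = 17  [17]
3. n3.wid = true  [terminal]
4. n4.tag = true  [true]
5. n4.depth = 25  [25]
6. n5.idx = "yp"  [terminal]
7. n6.idx = "wm"  [terminal]
8. n4.lab = false  [A.depth > 25]
9. n4.acc = "wwm"  ["w" ++ a₁.idx]
10. n2.off = 16  [len(A.acc) + 13]
11. n2.val = false  [false]
12. n2.hot = false  [A.lab == true]
13. n2.lim = 4  [len(A.acc) + 1]
14. n7.wid = false  [terminal]
15. n1.lab = true  [S.hot == false]
16. n1.acc = "kp"  ["kp"]
17. n0.off = 1  [1]
18. n0.val = false  [false]
19. n0.hot = false  [A.lab == false]
20. n0.lim = -5  [len(A.acc) - 7]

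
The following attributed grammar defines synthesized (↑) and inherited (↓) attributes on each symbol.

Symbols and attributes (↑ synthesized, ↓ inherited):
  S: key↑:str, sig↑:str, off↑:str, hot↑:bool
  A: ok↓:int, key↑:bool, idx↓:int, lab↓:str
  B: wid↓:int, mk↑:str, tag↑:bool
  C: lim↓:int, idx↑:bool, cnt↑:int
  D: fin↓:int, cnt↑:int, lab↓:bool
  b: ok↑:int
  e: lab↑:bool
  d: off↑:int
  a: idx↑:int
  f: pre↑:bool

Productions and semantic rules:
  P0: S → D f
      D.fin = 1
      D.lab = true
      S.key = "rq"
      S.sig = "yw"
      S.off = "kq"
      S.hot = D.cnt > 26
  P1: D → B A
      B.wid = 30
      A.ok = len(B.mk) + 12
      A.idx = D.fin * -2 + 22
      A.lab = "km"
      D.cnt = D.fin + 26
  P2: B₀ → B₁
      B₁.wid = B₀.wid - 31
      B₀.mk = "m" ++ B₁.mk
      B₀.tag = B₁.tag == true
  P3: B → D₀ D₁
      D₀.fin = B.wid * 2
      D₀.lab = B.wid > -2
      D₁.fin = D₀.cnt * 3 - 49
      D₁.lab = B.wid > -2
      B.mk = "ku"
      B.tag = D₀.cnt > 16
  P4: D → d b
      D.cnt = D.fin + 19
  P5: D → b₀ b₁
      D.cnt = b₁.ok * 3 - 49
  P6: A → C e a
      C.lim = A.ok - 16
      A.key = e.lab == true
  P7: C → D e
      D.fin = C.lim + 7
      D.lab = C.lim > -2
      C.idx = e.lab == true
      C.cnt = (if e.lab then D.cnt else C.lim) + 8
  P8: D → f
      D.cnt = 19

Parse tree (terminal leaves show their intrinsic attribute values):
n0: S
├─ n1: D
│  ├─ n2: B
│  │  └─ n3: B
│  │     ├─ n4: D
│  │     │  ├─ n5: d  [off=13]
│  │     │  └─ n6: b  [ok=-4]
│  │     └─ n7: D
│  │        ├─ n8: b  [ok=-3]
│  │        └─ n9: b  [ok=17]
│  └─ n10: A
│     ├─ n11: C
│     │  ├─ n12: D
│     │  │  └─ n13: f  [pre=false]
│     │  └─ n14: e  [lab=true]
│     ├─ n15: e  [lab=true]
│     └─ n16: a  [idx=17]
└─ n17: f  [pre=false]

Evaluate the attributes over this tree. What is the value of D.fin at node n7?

1. n1.fin = 1  [1]
2. n1.lab = true  [true]
3. n2.wid = 30  [30]
4. n3.wid = -1  [B₀.wid - 31]
5. n4.fin = -2  [B.wid * 2]
6. n4.lab = true  [B.wid > -2]
7. n5.off = 13  [terminal]
8. n6.ok = -4  [terminal]
9. n4.cnt = 17  [D.fin + 19]
10. n7.fin = 2  [D₀.cnt * 3 - 49]
11. n7.lab = true  [B.wid > -2]
12. n8.ok = -3  [terminal]
13. n9.ok = 17  [terminal]
14. n7.cnt = 2  [b₁.ok * 3 - 49]
15. n3.mk = "ku"  ["ku"]
16. n3.tag = true  [D₀.cnt > 16]
17. n2.mk = "mku"  ["m" ++ B₁.mk]
18. n2.tag = true  [B₁.tag == true]
19. n10.ok = 15  [len(B.mk) + 12]
20. n10.idx = 20  [D.fin * -2 + 22]
21. n10.lab = "km"  ["km"]
22. n11.lim = -1  [A.ok - 16]
23. n12.fin = 6  [C.lim + 7]
24. n12.lab = true  [C.lim > -2]
25. n13.pre = false  [terminal]
26. n12.cnt = 19  [19]
27. n14.lab = true  [terminal]
28. n11.idx = true  [e.lab == true]
29. n11.cnt = 27  [(if e.lab then D.cnt else C.lim) + 8]
30. n15.lab = true  [terminal]
31. n16.idx = 17  [terminal]
32. n10.key = true  [e.lab == true]
33. n1.cnt = 27  [D.fin + 26]
34. n17.pre = false  [terminal]
35. n0.key = "rq"  ["rq"]
36. n0.sig = "yw"  ["yw"]
37. n0.off = "kq"  ["kq"]
38. n0.hot = true  [D.cnt > 26]

2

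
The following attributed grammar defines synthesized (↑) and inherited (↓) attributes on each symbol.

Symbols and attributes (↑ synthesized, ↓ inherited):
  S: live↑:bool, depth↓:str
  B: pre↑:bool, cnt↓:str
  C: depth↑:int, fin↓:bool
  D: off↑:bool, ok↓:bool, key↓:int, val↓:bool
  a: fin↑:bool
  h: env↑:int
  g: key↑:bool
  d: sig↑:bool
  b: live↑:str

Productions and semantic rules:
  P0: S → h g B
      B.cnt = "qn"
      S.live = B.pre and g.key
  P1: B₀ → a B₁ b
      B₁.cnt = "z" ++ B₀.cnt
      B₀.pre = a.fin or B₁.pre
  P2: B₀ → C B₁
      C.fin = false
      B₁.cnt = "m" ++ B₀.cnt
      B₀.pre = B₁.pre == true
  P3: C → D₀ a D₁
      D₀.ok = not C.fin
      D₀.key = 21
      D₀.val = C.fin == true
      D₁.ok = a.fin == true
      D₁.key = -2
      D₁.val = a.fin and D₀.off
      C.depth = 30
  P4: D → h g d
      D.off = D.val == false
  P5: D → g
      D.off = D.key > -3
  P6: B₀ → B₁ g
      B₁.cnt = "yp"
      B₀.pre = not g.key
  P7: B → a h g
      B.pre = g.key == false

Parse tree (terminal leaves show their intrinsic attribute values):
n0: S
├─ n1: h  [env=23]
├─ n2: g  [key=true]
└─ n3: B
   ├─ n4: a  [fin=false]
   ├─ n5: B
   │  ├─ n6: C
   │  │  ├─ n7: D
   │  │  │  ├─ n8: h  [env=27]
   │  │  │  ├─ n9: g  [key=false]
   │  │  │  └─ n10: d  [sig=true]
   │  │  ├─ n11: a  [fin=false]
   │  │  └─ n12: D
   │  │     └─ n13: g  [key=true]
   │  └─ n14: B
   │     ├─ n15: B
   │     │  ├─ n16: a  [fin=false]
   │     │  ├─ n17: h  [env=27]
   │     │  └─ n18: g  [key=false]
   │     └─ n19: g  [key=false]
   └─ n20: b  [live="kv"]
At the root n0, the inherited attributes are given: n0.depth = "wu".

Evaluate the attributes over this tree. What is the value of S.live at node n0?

true

1. n0.depth = "wu"  [given at root]
2. n1.env = 23  [terminal]
3. n2.key = true  [terminal]
4. n3.cnt = "qn"  ["qn"]
5. n4.fin = false  [terminal]
6. n5.cnt = "zqn"  ["z" ++ B₀.cnt]
7. n6.fin = false  [false]
8. n7.ok = true  [not C.fin]
9. n7.key = 21  [21]
10. n7.val = false  [C.fin == true]
11. n8.env = 27  [terminal]
12. n9.key = false  [terminal]
13. n10.sig = true  [terminal]
14. n7.off = true  [D.val == false]
15. n11.fin = false  [terminal]
16. n12.ok = false  [a.fin == true]
17. n12.key = -2  [-2]
18. n12.val = false  [a.fin and D₀.off]
19. n13.key = true  [terminal]
20. n12.off = true  [D.key > -3]
21. n6.depth = 30  [30]
22. n14.cnt = "mzqn"  ["m" ++ B₀.cnt]
23. n15.cnt = "yp"  ["yp"]
24. n16.fin = false  [terminal]
25. n17.env = 27  [terminal]
26. n18.key = false  [terminal]
27. n15.pre = true  [g.key == false]
28. n19.key = false  [terminal]
29. n14.pre = true  [not g.key]
30. n5.pre = true  [B₁.pre == true]
31. n20.live = "kv"  [terminal]
32. n3.pre = true  [a.fin or B₁.pre]
33. n0.live = true  [B.pre and g.key]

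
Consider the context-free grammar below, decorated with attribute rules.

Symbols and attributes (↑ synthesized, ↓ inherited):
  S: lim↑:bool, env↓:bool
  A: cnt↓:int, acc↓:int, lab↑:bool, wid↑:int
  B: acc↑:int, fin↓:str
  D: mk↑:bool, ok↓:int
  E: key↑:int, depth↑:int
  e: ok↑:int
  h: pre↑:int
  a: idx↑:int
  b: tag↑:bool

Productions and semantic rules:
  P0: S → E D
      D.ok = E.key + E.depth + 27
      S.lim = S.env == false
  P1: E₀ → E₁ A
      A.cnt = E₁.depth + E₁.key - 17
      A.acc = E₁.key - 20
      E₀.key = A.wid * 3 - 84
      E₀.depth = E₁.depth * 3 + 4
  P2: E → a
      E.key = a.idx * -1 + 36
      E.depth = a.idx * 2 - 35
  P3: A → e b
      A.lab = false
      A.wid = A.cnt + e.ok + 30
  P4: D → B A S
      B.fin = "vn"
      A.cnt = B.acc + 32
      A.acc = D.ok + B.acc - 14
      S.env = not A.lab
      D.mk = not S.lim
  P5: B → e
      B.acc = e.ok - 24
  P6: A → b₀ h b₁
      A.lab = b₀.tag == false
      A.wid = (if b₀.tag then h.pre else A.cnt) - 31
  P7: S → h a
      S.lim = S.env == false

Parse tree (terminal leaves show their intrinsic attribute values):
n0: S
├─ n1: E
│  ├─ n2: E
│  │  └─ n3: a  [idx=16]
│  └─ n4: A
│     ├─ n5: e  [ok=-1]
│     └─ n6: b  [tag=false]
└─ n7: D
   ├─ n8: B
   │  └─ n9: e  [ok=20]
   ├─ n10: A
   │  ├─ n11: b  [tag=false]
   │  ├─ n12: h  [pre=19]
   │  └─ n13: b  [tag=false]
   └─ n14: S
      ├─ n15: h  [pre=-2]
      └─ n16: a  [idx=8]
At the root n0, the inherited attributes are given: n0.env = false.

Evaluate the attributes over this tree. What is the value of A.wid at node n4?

1. n0.env = false  [given at root]
2. n3.idx = 16  [terminal]
3. n2.key = 20  [a.idx * -1 + 36]
4. n2.depth = -3  [a.idx * 2 - 35]
5. n4.cnt = 0  [E₁.depth + E₁.key - 17]
6. n4.acc = 0  [E₁.key - 20]
7. n5.ok = -1  [terminal]
8. n6.tag = false  [terminal]
9. n4.lab = false  [false]
10. n4.wid = 29  [A.cnt + e.ok + 30]
11. n1.key = 3  [A.wid * 3 - 84]
12. n1.depth = -5  [E₁.depth * 3 + 4]
13. n7.ok = 25  [E.key + E.depth + 27]
14. n8.fin = "vn"  ["vn"]
15. n9.ok = 20  [terminal]
16. n8.acc = -4  [e.ok - 24]
17. n10.cnt = 28  [B.acc + 32]
18. n10.acc = 7  [D.ok + B.acc - 14]
19. n11.tag = false  [terminal]
20. n12.pre = 19  [terminal]
21. n13.tag = false  [terminal]
22. n10.lab = true  [b₀.tag == false]
23. n10.wid = -3  [(if b₀.tag then h.pre else A.cnt) - 31]
24. n14.env = false  [not A.lab]
25. n15.pre = -2  [terminal]
26. n16.idx = 8  [terminal]
27. n14.lim = true  [S.env == false]
28. n7.mk = false  [not S.lim]
29. n0.lim = true  [S.env == false]

29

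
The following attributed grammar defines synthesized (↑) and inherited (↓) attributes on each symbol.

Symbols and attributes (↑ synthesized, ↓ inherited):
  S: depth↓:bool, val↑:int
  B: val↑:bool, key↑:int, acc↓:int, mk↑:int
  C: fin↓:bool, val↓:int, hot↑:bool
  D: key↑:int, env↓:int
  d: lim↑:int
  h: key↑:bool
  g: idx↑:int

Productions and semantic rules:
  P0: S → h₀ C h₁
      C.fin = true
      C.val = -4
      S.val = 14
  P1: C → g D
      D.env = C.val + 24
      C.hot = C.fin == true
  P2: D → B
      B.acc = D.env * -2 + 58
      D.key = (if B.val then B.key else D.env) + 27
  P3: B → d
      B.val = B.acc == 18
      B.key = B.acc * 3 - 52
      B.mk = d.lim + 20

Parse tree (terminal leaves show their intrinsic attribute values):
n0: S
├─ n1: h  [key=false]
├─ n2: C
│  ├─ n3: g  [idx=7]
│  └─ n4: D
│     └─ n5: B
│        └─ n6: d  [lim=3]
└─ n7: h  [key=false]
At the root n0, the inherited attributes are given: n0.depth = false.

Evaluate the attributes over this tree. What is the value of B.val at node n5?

1. n0.depth = false  [given at root]
2. n1.key = false  [terminal]
3. n2.fin = true  [true]
4. n2.val = -4  [-4]
5. n3.idx = 7  [terminal]
6. n4.env = 20  [C.val + 24]
7. n5.acc = 18  [D.env * -2 + 58]
8. n6.lim = 3  [terminal]
9. n5.val = true  [B.acc == 18]
10. n5.key = 2  [B.acc * 3 - 52]
11. n5.mk = 23  [d.lim + 20]
12. n4.key = 29  [(if B.val then B.key else D.env) + 27]
13. n2.hot = true  [C.fin == true]
14. n7.key = false  [terminal]
15. n0.val = 14  [14]

true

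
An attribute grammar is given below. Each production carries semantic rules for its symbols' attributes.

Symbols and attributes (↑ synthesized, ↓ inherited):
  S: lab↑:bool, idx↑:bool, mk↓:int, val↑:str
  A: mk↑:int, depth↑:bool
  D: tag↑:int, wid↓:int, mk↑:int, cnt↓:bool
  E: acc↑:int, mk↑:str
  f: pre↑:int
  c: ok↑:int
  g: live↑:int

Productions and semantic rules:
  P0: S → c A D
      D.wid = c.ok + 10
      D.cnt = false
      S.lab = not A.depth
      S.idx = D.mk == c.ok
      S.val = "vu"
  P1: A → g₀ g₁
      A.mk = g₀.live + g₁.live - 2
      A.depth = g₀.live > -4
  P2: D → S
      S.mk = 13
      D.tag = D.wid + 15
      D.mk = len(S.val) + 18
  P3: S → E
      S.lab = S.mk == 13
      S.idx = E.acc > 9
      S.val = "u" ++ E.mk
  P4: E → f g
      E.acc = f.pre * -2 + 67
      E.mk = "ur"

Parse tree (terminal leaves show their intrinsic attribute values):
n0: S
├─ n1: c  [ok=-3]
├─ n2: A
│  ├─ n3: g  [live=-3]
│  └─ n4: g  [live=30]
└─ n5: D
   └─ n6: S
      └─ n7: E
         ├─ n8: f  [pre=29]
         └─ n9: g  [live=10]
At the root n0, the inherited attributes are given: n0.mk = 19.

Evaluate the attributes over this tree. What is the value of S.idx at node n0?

false

1. n0.mk = 19  [given at root]
2. n1.ok = -3  [terminal]
3. n3.live = -3  [terminal]
4. n4.live = 30  [terminal]
5. n2.mk = 25  [g₀.live + g₁.live - 2]
6. n2.depth = true  [g₀.live > -4]
7. n5.wid = 7  [c.ok + 10]
8. n5.cnt = false  [false]
9. n6.mk = 13  [13]
10. n8.pre = 29  [terminal]
11. n9.live = 10  [terminal]
12. n7.acc = 9  [f.pre * -2 + 67]
13. n7.mk = "ur"  ["ur"]
14. n6.lab = true  [S.mk == 13]
15. n6.idx = false  [E.acc > 9]
16. n6.val = "uur"  ["u" ++ E.mk]
17. n5.tag = 22  [D.wid + 15]
18. n5.mk = 21  [len(S.val) + 18]
19. n0.lab = false  [not A.depth]
20. n0.idx = false  [D.mk == c.ok]
21. n0.val = "vu"  ["vu"]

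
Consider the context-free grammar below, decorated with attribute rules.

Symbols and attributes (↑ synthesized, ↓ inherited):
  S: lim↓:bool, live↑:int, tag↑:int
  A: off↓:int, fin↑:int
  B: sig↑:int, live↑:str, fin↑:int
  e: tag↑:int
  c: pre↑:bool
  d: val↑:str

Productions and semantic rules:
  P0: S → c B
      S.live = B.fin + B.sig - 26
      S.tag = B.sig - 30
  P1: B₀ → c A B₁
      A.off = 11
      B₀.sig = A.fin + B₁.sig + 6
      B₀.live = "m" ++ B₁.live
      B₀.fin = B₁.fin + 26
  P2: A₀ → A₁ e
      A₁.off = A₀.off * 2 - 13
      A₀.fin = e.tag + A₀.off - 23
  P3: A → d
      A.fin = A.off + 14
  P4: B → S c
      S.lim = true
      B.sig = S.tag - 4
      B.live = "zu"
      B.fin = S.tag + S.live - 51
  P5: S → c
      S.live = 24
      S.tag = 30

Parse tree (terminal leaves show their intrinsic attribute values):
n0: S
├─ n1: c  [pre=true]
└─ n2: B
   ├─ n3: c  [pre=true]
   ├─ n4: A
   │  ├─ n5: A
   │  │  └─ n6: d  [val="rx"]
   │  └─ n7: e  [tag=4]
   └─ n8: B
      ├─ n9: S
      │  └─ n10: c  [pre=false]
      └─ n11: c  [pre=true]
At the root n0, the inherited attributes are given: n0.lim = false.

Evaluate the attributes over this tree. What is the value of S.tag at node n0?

-6

1. n0.lim = false  [given at root]
2. n1.pre = true  [terminal]
3. n3.pre = true  [terminal]
4. n4.off = 11  [11]
5. n5.off = 9  [A₀.off * 2 - 13]
6. n6.val = "rx"  [terminal]
7. n5.fin = 23  [A.off + 14]
8. n7.tag = 4  [terminal]
9. n4.fin = -8  [e.tag + A₀.off - 23]
10. n9.lim = true  [true]
11. n10.pre = false  [terminal]
12. n9.live = 24  [24]
13. n9.tag = 30  [30]
14. n11.pre = true  [terminal]
15. n8.sig = 26  [S.tag - 4]
16. n8.live = "zu"  ["zu"]
17. n8.fin = 3  [S.tag + S.live - 51]
18. n2.sig = 24  [A.fin + B₁.sig + 6]
19. n2.live = "mzu"  ["m" ++ B₁.live]
20. n2.fin = 29  [B₁.fin + 26]
21. n0.live = 27  [B.fin + B.sig - 26]
22. n0.tag = -6  [B.sig - 30]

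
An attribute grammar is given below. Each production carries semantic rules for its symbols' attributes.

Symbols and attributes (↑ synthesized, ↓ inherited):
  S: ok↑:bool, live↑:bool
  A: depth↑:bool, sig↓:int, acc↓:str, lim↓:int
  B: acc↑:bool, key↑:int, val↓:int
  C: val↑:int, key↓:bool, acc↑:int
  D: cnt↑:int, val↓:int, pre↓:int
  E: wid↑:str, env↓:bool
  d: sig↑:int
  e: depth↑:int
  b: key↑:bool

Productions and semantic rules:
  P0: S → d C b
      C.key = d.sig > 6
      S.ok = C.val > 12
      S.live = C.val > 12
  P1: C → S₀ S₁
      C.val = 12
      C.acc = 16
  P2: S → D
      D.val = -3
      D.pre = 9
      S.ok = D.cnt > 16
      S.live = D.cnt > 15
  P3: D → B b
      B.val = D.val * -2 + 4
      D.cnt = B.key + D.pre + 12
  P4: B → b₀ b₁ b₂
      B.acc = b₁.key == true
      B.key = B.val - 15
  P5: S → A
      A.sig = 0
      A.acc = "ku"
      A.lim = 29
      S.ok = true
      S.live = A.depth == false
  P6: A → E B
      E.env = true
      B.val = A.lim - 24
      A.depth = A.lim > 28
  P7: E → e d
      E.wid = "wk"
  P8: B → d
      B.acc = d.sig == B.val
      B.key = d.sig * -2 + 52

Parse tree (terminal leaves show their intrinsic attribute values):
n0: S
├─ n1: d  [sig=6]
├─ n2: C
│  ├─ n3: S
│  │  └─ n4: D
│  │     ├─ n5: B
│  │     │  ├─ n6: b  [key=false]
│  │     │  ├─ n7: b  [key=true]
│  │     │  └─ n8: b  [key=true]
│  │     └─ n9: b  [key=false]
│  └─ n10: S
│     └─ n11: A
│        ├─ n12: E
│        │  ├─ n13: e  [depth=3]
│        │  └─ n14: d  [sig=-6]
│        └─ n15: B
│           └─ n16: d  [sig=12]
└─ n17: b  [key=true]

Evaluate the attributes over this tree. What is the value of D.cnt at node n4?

1. n1.sig = 6  [terminal]
2. n2.key = false  [d.sig > 6]
3. n4.val = -3  [-3]
4. n4.pre = 9  [9]
5. n5.val = 10  [D.val * -2 + 4]
6. n6.key = false  [terminal]
7. n7.key = true  [terminal]
8. n8.key = true  [terminal]
9. n5.acc = true  [b₁.key == true]
10. n5.key = -5  [B.val - 15]
11. n9.key = false  [terminal]
12. n4.cnt = 16  [B.key + D.pre + 12]
13. n3.ok = false  [D.cnt > 16]
14. n3.live = true  [D.cnt > 15]
15. n11.sig = 0  [0]
16. n11.acc = "ku"  ["ku"]
17. n11.lim = 29  [29]
18. n12.env = true  [true]
19. n13.depth = 3  [terminal]
20. n14.sig = -6  [terminal]
21. n12.wid = "wk"  ["wk"]
22. n15.val = 5  [A.lim - 24]
23. n16.sig = 12  [terminal]
24. n15.acc = false  [d.sig == B.val]
25. n15.key = 28  [d.sig * -2 + 52]
26. n11.depth = true  [A.lim > 28]
27. n10.ok = true  [true]
28. n10.live = false  [A.depth == false]
29. n2.val = 12  [12]
30. n2.acc = 16  [16]
31. n17.key = true  [terminal]
32. n0.ok = false  [C.val > 12]
33. n0.live = false  [C.val > 12]

16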